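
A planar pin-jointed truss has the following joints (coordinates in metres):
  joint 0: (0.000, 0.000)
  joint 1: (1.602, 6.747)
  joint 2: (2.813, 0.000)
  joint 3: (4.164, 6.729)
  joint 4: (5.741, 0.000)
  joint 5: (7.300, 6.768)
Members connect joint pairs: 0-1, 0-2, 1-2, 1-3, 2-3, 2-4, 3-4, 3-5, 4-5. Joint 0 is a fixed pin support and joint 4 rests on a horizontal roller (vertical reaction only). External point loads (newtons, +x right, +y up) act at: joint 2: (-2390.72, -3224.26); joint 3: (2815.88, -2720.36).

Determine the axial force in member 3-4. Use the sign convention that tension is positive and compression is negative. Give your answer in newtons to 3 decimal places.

N=6 nodes, M=9 members, R=3 reactions → 2N=12, M+R=12
member 0 (0-1): L=6.9346, (cx,cy)=(0.2310,0.9729)
member 1 (0-2): L=2.8130, (cx,cy)=(1.0000,0.0000)
member 2 (1-2): L=6.8548, (cx,cy)=(0.1767,-0.9843)
member 3 (1-3): L=2.5621, (cx,cy)=(1.0000,-0.0070)
member 4 (2-3): L=6.8633, (cx,cy)=(0.1968,0.9804)
member 5 (2-4): L=2.9280, (cx,cy)=(1.0000,0.0000)
member 6 (3-4): L=6.9113, (cx,cy)=(0.2282,-0.9736)
member 7 (3-5): L=3.1362, (cx,cy)=(0.9999,0.0124)
member 8 (4-5): L=6.9452, (cx,cy)=(0.2245,0.9745)
solve A·x = −loads:
  F[0-1] = +934.0656 N (tension)
  F[0-2] = +209.3758 N (tension)
  F[1-2] = -926.0298 N (compression)
  F[1-3] = +379.3898 N (tension)
  F[2-3] = +4218.2560 N (tension)
  F[2-4] = +1606.1587 N (tension)
  F[3-4] = -7039.1121 N (compression)
  F[3-5] = +0.0000 N (tension)
  F[4-5] = -0.0000 N (compression)
  Rx@0 = -425.1600 N
  Ry@0 = -908.7991 N
  Ry@4 = +6853.4191 N

-7039.112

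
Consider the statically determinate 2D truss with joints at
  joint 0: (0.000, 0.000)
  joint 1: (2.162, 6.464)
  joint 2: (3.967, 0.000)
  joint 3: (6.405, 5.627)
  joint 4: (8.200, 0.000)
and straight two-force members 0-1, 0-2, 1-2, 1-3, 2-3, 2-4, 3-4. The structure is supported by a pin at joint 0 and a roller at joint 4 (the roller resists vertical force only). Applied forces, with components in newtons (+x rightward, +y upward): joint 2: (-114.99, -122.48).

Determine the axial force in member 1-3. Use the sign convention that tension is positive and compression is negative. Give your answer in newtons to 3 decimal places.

-41.856

N=5 nodes, M=7 members, R=3 reactions → 2N=10, M+R=10
member 0 (0-1): L=6.8160, (cx,cy)=(0.3172,0.9484)
member 1 (0-2): L=3.9670, (cx,cy)=(1.0000,0.0000)
member 2 (1-2): L=6.7113, (cx,cy)=(0.2690,-0.9632)
member 3 (1-3): L=4.3248, (cx,cy)=(0.9811,-0.1935)
member 4 (2-3): L=6.1325, (cx,cy)=(0.3976,0.9176)
member 5 (2-4): L=4.2330, (cx,cy)=(1.0000,0.0000)
member 6 (3-4): L=5.9064, (cx,cy)=(0.3039,-0.9527)
solve A·x = −loads:
  F[0-1] = -66.6694 N (compression)
  F[0-2] = -93.8427 N (compression)
  F[1-2] = +74.0559 N (tension)
  F[1-3] = -41.8559 N (compression)
  F[2-3] = +55.7476 N (tension)
  F[2-4] = +18.9017 N (tension)
  F[3-4] = -62.1952 N (compression)
  Rx@0 = +114.9900 N
  Ry@0 = +63.2266 N
  Ry@4 = +59.2534 N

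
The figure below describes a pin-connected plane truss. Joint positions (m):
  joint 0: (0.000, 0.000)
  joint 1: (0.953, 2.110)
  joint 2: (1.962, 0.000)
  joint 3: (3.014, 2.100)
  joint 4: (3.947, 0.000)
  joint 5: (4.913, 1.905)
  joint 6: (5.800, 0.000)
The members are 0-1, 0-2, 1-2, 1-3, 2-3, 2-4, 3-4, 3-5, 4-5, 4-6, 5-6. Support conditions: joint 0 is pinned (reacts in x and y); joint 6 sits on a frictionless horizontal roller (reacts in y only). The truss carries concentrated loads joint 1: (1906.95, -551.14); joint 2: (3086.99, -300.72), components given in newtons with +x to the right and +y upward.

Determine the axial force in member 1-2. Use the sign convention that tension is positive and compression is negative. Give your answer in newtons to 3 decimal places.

N=7 nodes, M=11 members, R=3 reactions → 2N=14, M+R=14
member 0 (0-1): L=2.3152, (cx,cy)=(0.4116,0.9114)
member 1 (0-2): L=1.9620, (cx,cy)=(1.0000,0.0000)
member 2 (1-2): L=2.3388, (cx,cy)=(0.4314,-0.9022)
member 3 (1-3): L=2.0610, (cx,cy)=(1.0000,-0.0049)
member 4 (2-3): L=2.3488, (cx,cy)=(0.4479,0.8941)
member 5 (2-4): L=1.9850, (cx,cy)=(1.0000,0.0000)
member 6 (3-4): L=2.2979, (cx,cy)=(0.4060,-0.9139)
member 7 (3-5): L=1.9090, (cx,cy)=(0.9948,-0.1021)
member 8 (4-5): L=2.1359, (cx,cy)=(0.4523,0.8919)
member 9 (4-6): L=1.8530, (cx,cy)=(1.0000,0.0000)
member 10 (5-6): L=2.1014, (cx,cy)=(0.4221,-0.9065)
solve A·x = −loads:
  F[0-1] = +37.4822 N (tension)
  F[0-2] = +4978.5115 N (tension)
  F[1-2] = -640.0908 N (compression)
  F[1-3] = -1615.3989 N (compression)
  F[2-3] = +982.2113 N (tension)
  F[2-4] = +1175.4526 N (tension)
  F[3-4] = -877.4834 N (compression)
  F[3-5] = -823.4867 N (compression)
  F[4-5] = +899.1091 N (tension)
  F[4-6] = +412.5456 N (tension)
  F[5-6] = -977.3559 N (compression)
  Rx@0 = -4993.9400 N
  Ry@0 = -34.1596 N
  Ry@6 = +886.0196 N

-640.091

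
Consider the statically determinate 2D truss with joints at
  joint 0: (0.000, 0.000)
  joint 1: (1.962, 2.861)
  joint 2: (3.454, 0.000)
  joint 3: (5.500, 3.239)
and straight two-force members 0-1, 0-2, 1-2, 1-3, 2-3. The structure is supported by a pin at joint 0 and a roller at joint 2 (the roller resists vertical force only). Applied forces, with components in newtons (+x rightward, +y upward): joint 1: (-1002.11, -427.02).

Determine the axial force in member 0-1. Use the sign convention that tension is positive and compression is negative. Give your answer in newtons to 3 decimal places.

N=4 nodes, M=5 members, R=3 reactions → 2N=8, M+R=8
member 0 (0-1): L=3.4691, (cx,cy)=(0.5656,0.8247)
member 1 (0-2): L=3.4540, (cx,cy)=(1.0000,0.0000)
member 2 (1-2): L=3.2267, (cx,cy)=(0.4624,-0.8867)
member 3 (1-3): L=3.5581, (cx,cy)=(0.9943,0.1062)
member 4 (2-3): L=3.8311, (cx,cy)=(0.5341,0.8455)
solve A·x = −loads:
  F[0-1] = -1230.1594 N (compression)
  F[0-2] = -306.3787 N (compression)
  F[1-2] = +662.5886 N (tension)
  F[1-3] = +0.0000 N (tension)
  F[2-3] = -0.0000 N (compression)
  Rx@0 = +1002.1100 N
  Ry@0 = +1014.5196 N
  Ry@2 = -587.4996 N

-1230.159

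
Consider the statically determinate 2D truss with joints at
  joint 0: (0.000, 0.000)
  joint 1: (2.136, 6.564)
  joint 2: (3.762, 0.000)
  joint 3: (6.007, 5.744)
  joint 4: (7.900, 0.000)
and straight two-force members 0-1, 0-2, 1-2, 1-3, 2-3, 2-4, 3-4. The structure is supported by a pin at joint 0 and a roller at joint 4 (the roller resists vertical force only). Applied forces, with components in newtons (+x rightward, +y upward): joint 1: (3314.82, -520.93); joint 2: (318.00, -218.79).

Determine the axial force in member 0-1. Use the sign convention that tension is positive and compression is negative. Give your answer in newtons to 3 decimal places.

N=5 nodes, M=7 members, R=3 reactions → 2N=10, M+R=10
member 0 (0-1): L=6.9028, (cx,cy)=(0.3094,0.9509)
member 1 (0-2): L=3.7620, (cx,cy)=(1.0000,0.0000)
member 2 (1-2): L=6.7624, (cx,cy)=(0.2404,-0.9707)
member 3 (1-3): L=3.9569, (cx,cy)=(0.9783,-0.2072)
member 4 (2-3): L=6.1671, (cx,cy)=(0.3640,0.9314)
member 5 (2-4): L=4.1380, (cx,cy)=(1.0000,0.0000)
member 6 (3-4): L=6.0479, (cx,cy)=(0.3130,-0.9498)
solve A·x = −loads:
  F[0-1] = +2376.1803 N (tension)
  F[0-2] = +2897.5352 N (tension)
  F[1-2] = -2429.0426 N (compression)
  F[1-3] = -2039.7581 N (compression)
  F[2-3] = +2766.3745 N (tension)
  F[2-4] = +988.4449 N (tension)
  F[3-4] = -3157.9541 N (compression)
  Rx@0 = -3632.8200 N
  Ry@0 = -2259.5551 N
  Ry@4 = +2999.2751 N

2376.180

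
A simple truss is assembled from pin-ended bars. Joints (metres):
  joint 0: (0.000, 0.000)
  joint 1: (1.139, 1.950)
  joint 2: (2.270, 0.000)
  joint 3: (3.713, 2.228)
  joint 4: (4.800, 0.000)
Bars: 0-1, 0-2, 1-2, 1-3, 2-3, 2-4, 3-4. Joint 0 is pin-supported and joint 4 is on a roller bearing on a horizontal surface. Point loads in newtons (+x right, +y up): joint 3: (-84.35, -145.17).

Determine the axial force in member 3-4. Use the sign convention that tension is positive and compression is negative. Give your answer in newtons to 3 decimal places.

-81.383

N=5 nodes, M=7 members, R=3 reactions → 2N=10, M+R=10
member 0 (0-1): L=2.2583, (cx,cy)=(0.5044,0.8635)
member 1 (0-2): L=2.2700, (cx,cy)=(1.0000,0.0000)
member 2 (1-2): L=2.2543, (cx,cy)=(0.5017,-0.8650)
member 3 (1-3): L=2.5890, (cx,cy)=(0.9942,0.1074)
member 4 (2-3): L=2.6545, (cx,cy)=(0.5436,0.8393)
member 5 (2-4): L=2.5300, (cx,cy)=(1.0000,0.0000)
member 6 (3-4): L=2.4790, (cx,cy)=(0.4385,-0.8987)
solve A·x = −loads:
  F[0-1] = -83.4143 N (compression)
  F[0-2] = -42.2786 N (compression)
  F[1-2] = +73.4141 N (tension)
  F[1-3] = -79.3634 N (compression)
  F[2-3] = -75.6614 N (compression)
  F[2-4] = +35.6849 N (tension)
  F[3-4] = -81.3834 N (compression)
  Rx@0 = +84.3500 N
  Ry@0 = +72.0274 N
  Ry@4 = +73.1426 N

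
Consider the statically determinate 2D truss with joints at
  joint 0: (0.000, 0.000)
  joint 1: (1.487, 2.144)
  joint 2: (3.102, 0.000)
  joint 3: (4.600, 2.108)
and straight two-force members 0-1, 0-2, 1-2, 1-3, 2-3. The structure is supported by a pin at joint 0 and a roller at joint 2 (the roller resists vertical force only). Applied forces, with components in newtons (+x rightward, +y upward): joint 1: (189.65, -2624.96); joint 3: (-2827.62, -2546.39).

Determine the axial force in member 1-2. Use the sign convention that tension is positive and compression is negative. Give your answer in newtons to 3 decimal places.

-858.684

N=4 nodes, M=5 members, R=3 reactions → 2N=8, M+R=8
member 0 (0-1): L=2.6092, (cx,cy)=(0.5699,0.8217)
member 1 (0-2): L=3.1020, (cx,cy)=(1.0000,0.0000)
member 2 (1-2): L=2.6842, (cx,cy)=(0.6017,-0.7987)
member 3 (1-3): L=3.1132, (cx,cy)=(0.9999,-0.0116)
member 4 (2-3): L=2.5861, (cx,cy)=(0.5793,0.8151)
solve A·x = −loads:
  F[0-1] = -2345.6137 N (compression)
  F[0-2] = -1301.1876 N (compression)
  F[1-2] = -858.6836 N (compression)
  F[1-3] = -1009.8577 N (compression)
  F[2-3] = -3138.1866 N (compression)
  Rx@0 = +2637.9700 N
  Ry@0 = +1927.4118 N
  Ry@2 = +3243.9382 N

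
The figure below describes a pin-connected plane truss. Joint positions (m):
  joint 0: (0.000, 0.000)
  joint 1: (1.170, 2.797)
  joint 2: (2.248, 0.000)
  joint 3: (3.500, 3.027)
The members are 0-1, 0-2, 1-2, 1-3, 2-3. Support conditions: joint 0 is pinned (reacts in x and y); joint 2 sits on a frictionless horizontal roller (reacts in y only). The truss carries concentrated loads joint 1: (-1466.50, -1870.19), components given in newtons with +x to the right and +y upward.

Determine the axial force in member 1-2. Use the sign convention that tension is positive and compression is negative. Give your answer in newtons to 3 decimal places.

N=4 nodes, M=5 members, R=3 reactions → 2N=8, M+R=8
member 0 (0-1): L=3.0318, (cx,cy)=(0.3859,0.9225)
member 1 (0-2): L=2.2480, (cx,cy)=(1.0000,0.0000)
member 2 (1-2): L=2.9975, (cx,cy)=(0.3596,-0.9331)
member 3 (1-3): L=2.3413, (cx,cy)=(0.9952,0.0982)
member 4 (2-3): L=3.2757, (cx,cy)=(0.3822,0.9241)
solve A·x = −loads:
  F[0-1] = -2949.9776 N (compression)
  F[0-2] = -328.0945 N (compression)
  F[1-2] = +912.3180 N (tension)
  F[1-3] = -0.0000 N (compression)
  F[2-3] = -0.0000 N (compression)
  Rx@0 = +1466.5000 N
  Ry@0 = +2721.4703 N
  Ry@2 = -851.2803 N

912.318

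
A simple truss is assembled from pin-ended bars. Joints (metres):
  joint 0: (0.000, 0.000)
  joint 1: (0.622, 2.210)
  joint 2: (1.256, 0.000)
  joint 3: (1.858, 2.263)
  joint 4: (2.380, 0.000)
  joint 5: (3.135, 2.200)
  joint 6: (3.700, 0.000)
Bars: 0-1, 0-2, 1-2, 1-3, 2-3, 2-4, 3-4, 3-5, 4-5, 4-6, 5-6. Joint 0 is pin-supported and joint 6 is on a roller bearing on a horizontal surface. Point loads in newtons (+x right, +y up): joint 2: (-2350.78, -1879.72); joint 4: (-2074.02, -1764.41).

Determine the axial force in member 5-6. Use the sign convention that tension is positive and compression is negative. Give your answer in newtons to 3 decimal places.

-1830.571

N=7 nodes, M=11 members, R=3 reactions → 2N=14, M+R=14
member 0 (0-1): L=2.2959, (cx,cy)=(0.2709,0.9626)
member 1 (0-2): L=1.2560, (cx,cy)=(1.0000,0.0000)
member 2 (1-2): L=2.2991, (cx,cy)=(0.2758,-0.9612)
member 3 (1-3): L=1.2371, (cx,cy)=(0.9991,0.0428)
member 4 (2-3): L=2.3417, (cx,cy)=(0.2571,0.9664)
member 5 (2-4): L=1.1240, (cx,cy)=(1.0000,0.0000)
member 6 (3-4): L=2.3224, (cx,cy)=(0.2248,-0.9744)
member 7 (3-5): L=1.2786, (cx,cy)=(0.9988,-0.0493)
member 8 (4-5): L=2.3259, (cx,cy)=(0.3246,0.9459)
member 9 (4-6): L=1.3200, (cx,cy)=(1.0000,0.0000)
member 10 (5-6): L=2.2714, (cx,cy)=(0.2487,-0.9686)
solve A·x = −loads:
  F[0-1] = -1943.7918 N (compression)
  F[0-2] = -3898.1837 N (compression)
  F[1-2] = +1899.7076 N (tension)
  F[1-3] = -1051.4354 N (compression)
  F[2-3] = +55.5345 N (tension)
  F[2-4] = -1037.8266 N (compression)
  F[3-4] = +44.1143 N (tension)
  F[3-5] = -1047.3811 N (compression)
  F[4-5] = +1819.9729 N (tension)
  F[4-6] = +455.3473 N (tension)
  F[5-6] = -1830.5707 N (compression)
  Rx@0 = +4424.8000 N
  Ry@0 = +1871.0965 N
  Ry@6 = +1773.0335 N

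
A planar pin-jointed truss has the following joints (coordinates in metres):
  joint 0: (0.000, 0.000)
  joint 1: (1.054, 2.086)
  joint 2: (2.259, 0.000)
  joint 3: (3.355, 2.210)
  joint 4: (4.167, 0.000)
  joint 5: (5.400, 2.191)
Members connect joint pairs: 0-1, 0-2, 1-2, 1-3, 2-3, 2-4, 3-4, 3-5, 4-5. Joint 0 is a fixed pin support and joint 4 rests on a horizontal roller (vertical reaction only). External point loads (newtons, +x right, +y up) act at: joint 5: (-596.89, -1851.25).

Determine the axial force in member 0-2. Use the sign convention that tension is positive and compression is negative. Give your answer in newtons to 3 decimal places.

-715.091

N=6 nodes, M=9 members, R=3 reactions → 2N=12, M+R=12
member 0 (0-1): L=2.3372, (cx,cy)=(0.4510,0.8925)
member 1 (0-2): L=2.2590, (cx,cy)=(1.0000,0.0000)
member 2 (1-2): L=2.4090, (cx,cy)=(0.5002,-0.8659)
member 3 (1-3): L=2.3043, (cx,cy)=(0.9986,0.0538)
member 4 (2-3): L=2.4668, (cx,cy)=(0.4443,0.8959)
member 5 (2-4): L=1.9080, (cx,cy)=(1.0000,0.0000)
member 6 (3-4): L=2.3545, (cx,cy)=(0.3449,-0.9386)
member 7 (3-5): L=2.0451, (cx,cy)=(1.0000,-0.0093)
member 8 (4-5): L=2.5141, (cx,cy)=(0.4904,0.8715)
solve A·x = −loads:
  F[0-1] = +262.1008 N (tension)
  F[0-2] = -715.0909 N (compression)
  F[1-2] = -254.8704 N (compression)
  F[1-3] = +246.0439 N (tension)
  F[2-3] = +246.3434 N (tension)
  F[2-4] = -952.0259 N (compression)
  F[3-4] = -253.6061 N (compression)
  F[3-5] = +442.6184 N (tension)
  F[4-5] = -2119.5415 N (compression)
  Rx@0 = +596.8900 N
  Ry@0 = -233.9345 N
  Ry@4 = +2085.1845 N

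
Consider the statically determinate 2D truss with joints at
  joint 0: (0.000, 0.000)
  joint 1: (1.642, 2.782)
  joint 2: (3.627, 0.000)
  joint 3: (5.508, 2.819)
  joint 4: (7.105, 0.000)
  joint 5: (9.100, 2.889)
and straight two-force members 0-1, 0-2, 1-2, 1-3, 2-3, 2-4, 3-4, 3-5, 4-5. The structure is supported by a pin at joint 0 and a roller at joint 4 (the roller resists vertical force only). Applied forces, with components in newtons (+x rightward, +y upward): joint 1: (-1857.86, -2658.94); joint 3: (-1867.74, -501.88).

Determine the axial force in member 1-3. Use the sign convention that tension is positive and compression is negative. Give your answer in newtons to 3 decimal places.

-965.438

N=6 nodes, M=9 members, R=3 reactions → 2N=12, M+R=12
member 0 (0-1): L=3.2304, (cx,cy)=(0.5083,0.8612)
member 1 (0-2): L=3.6270, (cx,cy)=(1.0000,0.0000)
member 2 (1-2): L=3.4176, (cx,cy)=(0.5808,-0.8140)
member 3 (1-3): L=3.8662, (cx,cy)=(1.0000,0.0096)
member 4 (2-3): L=3.3889, (cx,cy)=(0.5550,0.8318)
member 5 (2-4): L=3.4780, (cx,cy)=(1.0000,0.0000)
member 6 (3-4): L=3.2399, (cx,cy)=(0.4929,-0.8701)
member 7 (3-5): L=3.5927, (cx,cy)=(0.9998,0.0195)
member 8 (4-5): L=3.5109, (cx,cy)=(0.5682,0.8229)
solve A·x = −loads:
  F[0-1] = -4210.1963 N (compression)
  F[0-2] = -1585.5942 N (compression)
  F[1-2] = +1176.3444 N (tension)
  F[1-3] = -965.4378 N (compression)
  F[2-3] = -1151.1815 N (compression)
  F[2-4] = -263.3939 N (compression)
  F[3-4] = +534.3637 N (tension)
  F[3-5] = -0.0000 N (compression)
  F[4-5] = +0.0000 N (tension)
  Rx@0 = +3725.6000 N
  Ry@0 = +3625.7589 N
  Ry@4 = -464.9389 N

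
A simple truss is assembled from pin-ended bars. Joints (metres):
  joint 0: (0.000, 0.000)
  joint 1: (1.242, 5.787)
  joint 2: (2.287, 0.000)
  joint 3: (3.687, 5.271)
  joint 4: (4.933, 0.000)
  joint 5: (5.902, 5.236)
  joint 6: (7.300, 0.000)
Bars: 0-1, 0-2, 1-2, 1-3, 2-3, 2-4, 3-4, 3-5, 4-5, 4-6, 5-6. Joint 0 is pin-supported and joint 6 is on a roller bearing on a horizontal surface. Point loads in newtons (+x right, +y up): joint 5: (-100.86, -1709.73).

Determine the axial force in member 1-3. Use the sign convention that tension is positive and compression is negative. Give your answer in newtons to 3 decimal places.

N=7 nodes, M=11 members, R=3 reactions → 2N=14, M+R=14
member 0 (0-1): L=5.9188, (cx,cy)=(0.2098,0.9777)
member 1 (0-2): L=2.2870, (cx,cy)=(1.0000,0.0000)
member 2 (1-2): L=5.8806, (cx,cy)=(0.1777,-0.9841)
member 3 (1-3): L=2.4989, (cx,cy)=(0.9784,-0.2065)
member 4 (2-3): L=5.4538, (cx,cy)=(0.2567,0.9665)
member 5 (2-4): L=2.6460, (cx,cy)=(1.0000,0.0000)
member 6 (3-4): L=5.4163, (cx,cy)=(0.2300,-0.9732)
member 7 (3-5): L=2.2153, (cx,cy)=(0.9999,-0.0158)
member 8 (4-5): L=5.3249, (cx,cy)=(0.1820,0.9833)
member 9 (4-6): L=2.3670, (cx,cy)=(1.0000,0.0000)
member 10 (5-6): L=5.4194, (cx,cy)=(0.2580,-0.9662)
solve A·x = −loads:
  F[0-1] = -408.8711 N (compression)
  F[0-2] = -15.0622 N (compression)
  F[1-2] = +441.4570 N (tension)
  F[1-3] = -167.8639 N (compression)
  F[2-3] = -449.4933 N (compression)
  F[2-4] = +178.7727 N (tension)
  F[3-4] = +416.8829 N (tension)
  F[3-5] = -375.5826 N (compression)
  F[4-5] = -412.5908 N (compression)
  F[4-6] = +349.7569 N (tension)
  F[5-6] = -1355.8505 N (compression)
  Rx@0 = +100.8600 N
  Ry@0 = +399.7679 N
  Ry@6 = +1309.9621 N

-167.864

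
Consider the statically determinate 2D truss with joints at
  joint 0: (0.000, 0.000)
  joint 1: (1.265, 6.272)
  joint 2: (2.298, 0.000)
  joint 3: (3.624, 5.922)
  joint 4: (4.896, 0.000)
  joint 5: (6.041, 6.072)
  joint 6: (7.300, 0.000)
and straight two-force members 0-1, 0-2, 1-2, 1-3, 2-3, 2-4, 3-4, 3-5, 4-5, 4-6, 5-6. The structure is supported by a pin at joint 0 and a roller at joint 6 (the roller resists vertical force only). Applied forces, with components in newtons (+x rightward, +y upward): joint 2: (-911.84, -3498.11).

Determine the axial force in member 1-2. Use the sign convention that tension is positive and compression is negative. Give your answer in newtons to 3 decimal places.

N=7 nodes, M=11 members, R=3 reactions → 2N=14, M+R=14
member 0 (0-1): L=6.3983, (cx,cy)=(0.1977,0.9803)
member 1 (0-2): L=2.2980, (cx,cy)=(1.0000,0.0000)
member 2 (1-2): L=6.3565, (cx,cy)=(0.1625,-0.9867)
member 3 (1-3): L=2.3848, (cx,cy)=(0.9892,-0.1468)
member 4 (2-3): L=6.0686, (cx,cy)=(0.2185,0.9758)
member 5 (2-4): L=2.5980, (cx,cy)=(1.0000,0.0000)
member 6 (3-4): L=6.0571, (cx,cy)=(0.2100,-0.9777)
member 7 (3-5): L=2.4217, (cx,cy)=(0.9981,0.0619)
member 8 (4-5): L=6.1790, (cx,cy)=(0.1853,0.9827)
member 9 (4-6): L=2.4040, (cx,cy)=(1.0000,0.0000)
member 10 (5-6): L=6.2012, (cx,cy)=(0.2030,-0.9792)
solve A·x = −loads:
  F[0-1] = -2445.1903 N (compression)
  F[0-2] = -428.4042 N (compression)
  F[1-2] = +2564.5776 N (tension)
  F[1-3] = -910.0617 N (compression)
  F[2-3] = +991.5837 N (tension)
  F[2-4] = +683.5460 N (tension)
  F[3-4] = -1154.3032 N (compression)
  F[3-5] = -441.9880 N (compression)
  F[4-5] = +1148.4531 N (tension)
  F[4-6] = +228.3256 N (tension)
  F[5-6] = -1124.6079 N (compression)
  Rx@0 = +911.8400 N
  Ry@0 = +2396.9241 N
  Ry@6 = +1101.1859 N

2564.578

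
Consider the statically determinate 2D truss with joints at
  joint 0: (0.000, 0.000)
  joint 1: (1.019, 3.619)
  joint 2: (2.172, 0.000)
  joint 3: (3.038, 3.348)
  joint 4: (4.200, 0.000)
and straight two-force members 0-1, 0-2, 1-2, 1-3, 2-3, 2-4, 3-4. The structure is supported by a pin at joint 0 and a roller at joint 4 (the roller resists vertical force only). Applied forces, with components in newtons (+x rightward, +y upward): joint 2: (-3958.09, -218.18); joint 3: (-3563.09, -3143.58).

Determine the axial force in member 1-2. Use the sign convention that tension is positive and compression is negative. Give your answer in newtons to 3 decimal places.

N=5 nodes, M=7 members, R=3 reactions → 2N=10, M+R=10
member 0 (0-1): L=3.7597, (cx,cy)=(0.2710,0.9626)
member 1 (0-2): L=2.1720, (cx,cy)=(1.0000,0.0000)
member 2 (1-2): L=3.7982, (cx,cy)=(0.3036,-0.9528)
member 3 (1-3): L=2.0371, (cx,cy)=(0.9911,-0.1330)
member 4 (2-3): L=3.4582, (cx,cy)=(0.2504,0.9681)
member 5 (2-4): L=2.0280, (cx,cy)=(1.0000,0.0000)
member 6 (3-4): L=3.5439, (cx,cy)=(0.3279,-0.9447)
solve A·x = −loads:
  F[0-1] = -3963.7246 N (compression)
  F[0-2] = -6446.8895 N (compression)
  F[1-2] = +4341.3106 N (tension)
  F[1-3] = -2413.6011 N (compression)
  F[2-3] = -4047.2269 N (compression)
  F[2-4] = -157.4341 N (compression)
  F[3-4] = +480.1492 N (tension)
  Rx@0 = +7521.1800 N
  Ry@0 = +3815.3653 N
  Ry@4 = -453.6053 N

4341.311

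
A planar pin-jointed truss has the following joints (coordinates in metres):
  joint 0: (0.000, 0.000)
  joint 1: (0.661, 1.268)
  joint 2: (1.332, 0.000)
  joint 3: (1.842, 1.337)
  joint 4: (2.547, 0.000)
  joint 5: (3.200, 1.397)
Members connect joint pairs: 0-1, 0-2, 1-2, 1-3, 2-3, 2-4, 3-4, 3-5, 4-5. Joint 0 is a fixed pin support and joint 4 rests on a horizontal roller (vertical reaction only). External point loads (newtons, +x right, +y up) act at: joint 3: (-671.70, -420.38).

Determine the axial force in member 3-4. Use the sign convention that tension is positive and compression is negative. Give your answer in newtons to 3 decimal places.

54.915

N=6 nodes, M=9 members, R=3 reactions → 2N=12, M+R=12
member 0 (0-1): L=1.4299, (cx,cy)=(0.4623,0.8867)
member 1 (0-2): L=1.3320, (cx,cy)=(1.0000,0.0000)
member 2 (1-2): L=1.4346, (cx,cy)=(0.4677,-0.8839)
member 3 (1-3): L=1.1830, (cx,cy)=(0.9983,0.0583)
member 4 (2-3): L=1.4310, (cx,cy)=(0.3564,0.9343)
member 5 (2-4): L=1.2150, (cx,cy)=(1.0000,0.0000)
member 6 (3-4): L=1.5115, (cx,cy)=(0.4664,-0.8846)
member 7 (3-5): L=1.3593, (cx,cy)=(0.9990,0.0441)
member 8 (4-5): L=1.5421, (cx,cy)=(0.4235,0.9059)
solve A·x = −loads:
  F[0-1] = -528.8498 N (compression)
  F[0-2] = -427.2364 N (compression)
  F[1-2] = +498.9830 N (tension)
  F[1-3] = -478.6666 N (compression)
  F[2-3] = -472.0347 N (compression)
  F[2-4] = -25.6141 N (compression)
  F[3-4] = +54.9154 N (tension)
  F[3-5] = -0.0000 N (compression)
  F[4-5] = -0.0000 N (compression)
  Rx@0 = +671.7000 N
  Ry@0 = +468.9559 N
  Ry@4 = -48.5759 N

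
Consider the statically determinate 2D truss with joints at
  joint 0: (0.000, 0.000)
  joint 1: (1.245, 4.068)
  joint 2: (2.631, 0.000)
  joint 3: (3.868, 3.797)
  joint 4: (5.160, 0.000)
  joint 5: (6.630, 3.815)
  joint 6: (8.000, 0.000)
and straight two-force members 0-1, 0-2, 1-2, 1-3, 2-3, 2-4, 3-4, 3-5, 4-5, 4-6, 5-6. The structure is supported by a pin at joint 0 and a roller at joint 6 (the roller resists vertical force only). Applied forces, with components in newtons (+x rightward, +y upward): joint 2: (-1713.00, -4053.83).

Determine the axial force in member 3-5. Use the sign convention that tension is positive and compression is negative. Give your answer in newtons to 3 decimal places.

-994.996

N=7 nodes, M=11 members, R=3 reactions → 2N=14, M+R=14
member 0 (0-1): L=4.2543, (cx,cy)=(0.2926,0.9562)
member 1 (0-2): L=2.6310, (cx,cy)=(1.0000,0.0000)
member 2 (1-2): L=4.2976, (cx,cy)=(0.3225,-0.9466)
member 3 (1-3): L=2.6370, (cx,cy)=(0.9947,-0.1028)
member 4 (2-3): L=3.9934, (cx,cy)=(0.3098,0.9508)
member 5 (2-4): L=2.5290, (cx,cy)=(1.0000,0.0000)
member 6 (3-4): L=4.0108, (cx,cy)=(0.3221,-0.9467)
member 7 (3-5): L=2.7621, (cx,cy)=(1.0000,0.0065)
member 8 (4-5): L=4.0884, (cx,cy)=(0.3596,0.9331)
member 9 (4-6): L=2.8400, (cx,cy)=(1.0000,0.0000)
member 10 (5-6): L=4.0535, (cx,cy)=(0.3380,-0.9412)
solve A·x = −loads:
  F[0-1] = -2845.1888 N (compression)
  F[0-2] = -880.3598 N (compression)
  F[1-2] = +3073.2632 N (tension)
  F[1-3] = -1833.4859 N (compression)
  F[2-3] = +1203.9951 N (tension)
  F[2-4] = +1450.8286 N (tension)
  F[3-4] = -1415.1203 N (compression)
  F[3-5] = -994.9961 N (compression)
  F[4-5] = +1435.7004 N (tension)
  F[4-6] = +478.7650 N (tension)
  F[5-6] = -1416.5617 N (compression)
  Rx@0 = +1713.0000 N
  Ry@0 = +2720.6267 N
  Ry@6 = +1333.2033 N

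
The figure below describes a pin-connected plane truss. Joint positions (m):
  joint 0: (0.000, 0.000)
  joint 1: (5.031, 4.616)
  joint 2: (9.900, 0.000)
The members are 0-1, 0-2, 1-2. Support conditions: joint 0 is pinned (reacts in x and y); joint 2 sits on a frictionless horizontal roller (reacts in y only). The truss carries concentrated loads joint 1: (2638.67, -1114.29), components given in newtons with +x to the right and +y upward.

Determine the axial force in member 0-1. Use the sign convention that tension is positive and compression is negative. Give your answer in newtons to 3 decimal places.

1009.204

N=3 nodes, M=3 members, R=3 reactions → 2N=6, M+R=6
member 0 (0-1): L=6.8278, (cx,cy)=(0.7368,0.6761)
member 1 (0-2): L=9.9000, (cx,cy)=(1.0000,0.0000)
member 2 (1-2): L=6.7093, (cx,cy)=(0.7257,-0.6880)
solve A·x = −loads:
  F[0-1] = +1009.2038 N (tension)
  F[0-2] = +1895.0443 N (tension)
  F[1-2] = -2611.2975 N (compression)
  Rx@0 = -2638.6700 N
  Ry@0 = -682.2851 N
  Ry@2 = +1796.5751 N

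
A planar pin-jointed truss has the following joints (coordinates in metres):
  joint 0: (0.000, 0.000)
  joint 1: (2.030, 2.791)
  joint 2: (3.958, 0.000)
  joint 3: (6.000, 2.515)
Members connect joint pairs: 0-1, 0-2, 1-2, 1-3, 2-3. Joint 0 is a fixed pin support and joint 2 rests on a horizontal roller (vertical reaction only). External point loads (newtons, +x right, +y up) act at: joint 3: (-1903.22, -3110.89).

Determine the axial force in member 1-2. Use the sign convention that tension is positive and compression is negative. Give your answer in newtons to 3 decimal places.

-530.625

N=4 nodes, M=5 members, R=3 reactions → 2N=8, M+R=8
member 0 (0-1): L=3.4512, (cx,cy)=(0.5882,0.8087)
member 1 (0-2): L=3.9580, (cx,cy)=(1.0000,0.0000)
member 2 (1-2): L=3.3922, (cx,cy)=(0.5684,-0.8228)
member 3 (1-3): L=3.9796, (cx,cy)=(0.9976,-0.0694)
member 4 (2-3): L=3.2396, (cx,cy)=(0.6303,0.7763)
solve A·x = −loads:
  F[0-1] = +489.1905 N (tension)
  F[0-2] = -2190.9648 N (compression)
  F[1-2] = -530.6248 N (compression)
  F[1-3] = +590.7567 N (tension)
  F[2-3] = -3954.3934 N (compression)
  Rx@0 = +1903.2200 N
  Ry@0 = -395.6137 N
  Ry@2 = +3506.5037 N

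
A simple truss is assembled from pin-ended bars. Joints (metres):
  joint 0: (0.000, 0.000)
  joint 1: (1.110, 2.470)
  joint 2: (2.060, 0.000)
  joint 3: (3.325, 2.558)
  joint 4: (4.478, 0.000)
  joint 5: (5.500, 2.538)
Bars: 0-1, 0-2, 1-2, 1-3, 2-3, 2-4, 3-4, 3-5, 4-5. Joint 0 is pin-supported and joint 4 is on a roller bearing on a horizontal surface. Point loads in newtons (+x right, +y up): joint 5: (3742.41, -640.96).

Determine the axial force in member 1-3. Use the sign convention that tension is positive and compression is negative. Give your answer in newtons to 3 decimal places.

1864.017

N=6 nodes, M=9 members, R=3 reactions → 2N=12, M+R=12
member 0 (0-1): L=2.7080, (cx,cy)=(0.4099,0.9121)
member 1 (0-2): L=2.0600, (cx,cy)=(1.0000,0.0000)
member 2 (1-2): L=2.6464, (cx,cy)=(0.3590,-0.9333)
member 3 (1-3): L=2.2167, (cx,cy)=(0.9992,0.0397)
member 4 (2-3): L=2.8537, (cx,cy)=(0.4433,0.8964)
member 5 (2-4): L=2.4180, (cx,cy)=(1.0000,0.0000)
member 6 (3-4): L=2.8058, (cx,cy)=(0.4109,-0.9117)
member 7 (3-5): L=2.1751, (cx,cy)=(1.0000,-0.0092)
member 8 (4-5): L=2.7360, (cx,cy)=(0.3735,0.9276)
solve A·x = −loads:
  F[0-1] = +2485.8042 N (tension)
  F[0-2] = +2723.4690 N (tension)
  F[1-2] = -2350.0148 N (compression)
  F[1-3] = +1864.0165 N (tension)
  F[2-3] = +2446.9239 N (tension)
  F[2-4] = +795.1792 N (tension)
  F[3-4] = -2527.2622 N (compression)
  F[3-5] = +3985.9214 N (tension)
  F[4-5] = -651.4642 N (compression)
  Rx@0 = -3742.4100 N
  Ry@0 = -2267.3733 N
  Ry@4 = +2908.3333 N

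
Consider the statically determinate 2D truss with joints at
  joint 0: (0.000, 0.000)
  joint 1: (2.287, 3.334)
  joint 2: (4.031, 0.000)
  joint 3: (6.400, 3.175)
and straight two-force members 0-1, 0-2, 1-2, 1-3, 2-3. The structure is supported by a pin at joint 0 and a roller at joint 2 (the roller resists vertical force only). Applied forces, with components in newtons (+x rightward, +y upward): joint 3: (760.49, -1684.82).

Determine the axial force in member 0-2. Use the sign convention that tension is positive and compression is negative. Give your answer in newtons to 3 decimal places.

N=4 nodes, M=5 members, R=3 reactions → 2N=8, M+R=8
member 0 (0-1): L=4.0430, (cx,cy)=(0.5657,0.8246)
member 1 (0-2): L=4.0310, (cx,cy)=(1.0000,0.0000)
member 2 (1-2): L=3.7626, (cx,cy)=(0.4635,-0.8861)
member 3 (1-3): L=4.1161, (cx,cy)=(0.9993,-0.0386)
member 4 (2-3): L=3.9614, (cx,cy)=(0.5980,0.8015)
solve A·x = −loads:
  F[0-1] = +1927.1083 N (tension)
  F[0-2] = -329.6130 N (compression)
  F[1-2] = -1879.0016 N (compression)
  F[1-3] = +1962.5045 N (tension)
  F[2-3] = -2007.5442 N (compression)
  Rx@0 = -760.4900 N
  Ry@0 = -1589.1576 N
  Ry@2 = +3273.9776 N

-329.613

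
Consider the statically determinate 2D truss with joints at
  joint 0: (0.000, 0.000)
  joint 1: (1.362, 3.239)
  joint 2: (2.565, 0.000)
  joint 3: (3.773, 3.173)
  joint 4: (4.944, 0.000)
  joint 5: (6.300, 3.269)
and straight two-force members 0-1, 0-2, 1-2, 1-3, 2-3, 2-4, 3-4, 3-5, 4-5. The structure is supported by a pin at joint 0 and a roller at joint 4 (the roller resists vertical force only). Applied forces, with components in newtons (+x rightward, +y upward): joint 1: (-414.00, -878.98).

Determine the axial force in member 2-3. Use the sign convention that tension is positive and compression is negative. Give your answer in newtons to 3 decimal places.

N=6 nodes, M=9 members, R=3 reactions → 2N=12, M+R=12
member 0 (0-1): L=3.5137, (cx,cy)=(0.3876,0.9218)
member 1 (0-2): L=2.5650, (cx,cy)=(1.0000,0.0000)
member 2 (1-2): L=3.4552, (cx,cy)=(0.3482,-0.9374)
member 3 (1-3): L=2.4119, (cx,cy)=(0.9996,-0.0274)
member 4 (2-3): L=3.3952, (cx,cy)=(0.3558,0.9346)
member 5 (2-4): L=2.3790, (cx,cy)=(1.0000,0.0000)
member 6 (3-4): L=3.3822, (cx,cy)=(0.3462,-0.9382)
member 7 (3-5): L=2.5288, (cx,cy)=(0.9993,0.0380)
member 8 (4-5): L=3.5391, (cx,cy)=(0.3832,0.9237)
solve A·x = −loads:
  F[0-1] = -985.0766 N (compression)
  F[0-2] = -32.1603 N (compression)
  F[1-2] = +30.3916 N (tension)
  F[1-3] = +21.5869 N (tension)
  F[2-3] = -30.4849 N (compression)
  F[2-4] = -10.7323 N (compression)
  F[3-4] = +30.9979 N (tension)
  F[3-5] = -0.0000 N (tension)
  F[4-5] = +0.0000 N (tension)
  Rx@0 = +414.0000 N
  Ry@0 = +908.0608 N
  Ry@4 = -29.0808 N

-30.485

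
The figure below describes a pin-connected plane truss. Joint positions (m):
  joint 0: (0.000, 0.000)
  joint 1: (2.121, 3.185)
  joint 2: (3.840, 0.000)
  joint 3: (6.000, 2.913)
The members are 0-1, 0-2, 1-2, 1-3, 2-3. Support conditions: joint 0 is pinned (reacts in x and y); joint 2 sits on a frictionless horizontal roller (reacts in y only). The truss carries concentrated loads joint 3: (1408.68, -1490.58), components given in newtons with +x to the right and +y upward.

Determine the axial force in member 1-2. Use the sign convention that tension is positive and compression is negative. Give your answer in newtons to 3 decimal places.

-2357.515

N=4 nodes, M=5 members, R=3 reactions → 2N=8, M+R=8
member 0 (0-1): L=3.8266, (cx,cy)=(0.5543,0.8323)
member 1 (0-2): L=3.8400, (cx,cy)=(1.0000,0.0000)
member 2 (1-2): L=3.6193, (cx,cy)=(0.4750,-0.8800)
member 3 (1-3): L=3.8885, (cx,cy)=(0.9976,-0.0699)
member 4 (2-3): L=3.6265, (cx,cy)=(0.5956,0.8033)
solve A·x = −loads:
  F[0-1] = +2291.2347 N (tension)
  F[0-2] = +138.6991 N (tension)
  F[1-2] = -2357.5153 N (compression)
  F[1-3] = +2395.5657 N (tension)
  F[2-3] = -1647.0446 N (compression)
  Rx@0 = -1408.6800 N
  Ry@0 = -1907.0671 N
  Ry@2 = +3397.6471 N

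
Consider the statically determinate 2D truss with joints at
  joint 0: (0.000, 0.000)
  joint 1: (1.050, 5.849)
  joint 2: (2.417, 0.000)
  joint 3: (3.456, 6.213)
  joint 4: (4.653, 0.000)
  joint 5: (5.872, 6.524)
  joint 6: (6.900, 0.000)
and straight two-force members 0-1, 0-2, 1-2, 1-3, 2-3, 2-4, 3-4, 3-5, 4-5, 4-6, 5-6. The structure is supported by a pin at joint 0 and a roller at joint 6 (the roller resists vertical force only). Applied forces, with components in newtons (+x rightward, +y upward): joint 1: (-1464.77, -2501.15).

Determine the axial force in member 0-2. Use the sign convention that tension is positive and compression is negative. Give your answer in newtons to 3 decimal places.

N=7 nodes, M=11 members, R=3 reactions → 2N=14, M+R=14
member 0 (0-1): L=5.9425, (cx,cy)=(0.1767,0.9843)
member 1 (0-2): L=2.4170, (cx,cy)=(1.0000,0.0000)
member 2 (1-2): L=6.0066, (cx,cy)=(0.2276,-0.9738)
member 3 (1-3): L=2.4334, (cx,cy)=(0.9887,0.1496)
member 4 (2-3): L=6.2993, (cx,cy)=(0.1649,0.9863)
member 5 (2-4): L=2.2360, (cx,cy)=(1.0000,0.0000)
member 6 (3-4): L=6.3273, (cx,cy)=(0.1892,-0.9819)
member 7 (3-5): L=2.4359, (cx,cy)=(0.9918,0.1277)
member 8 (4-5): L=6.6369, (cx,cy)=(0.1837,0.9830)
member 9 (4-6): L=2.2470, (cx,cy)=(1.0000,0.0000)
member 10 (5-6): L=6.6045, (cx,cy)=(0.1557,-0.9878)
solve A·x = −loads:
  F[0-1] = -3415.9448 N (compression)
  F[0-2] = -861.1954 N (compression)
  F[1-2] = +983.2845 N (tension)
  F[1-3] = +644.6707 N (tension)
  F[2-3] = -970.7781 N (compression)
  F[2-4] = -477.2976 N (compression)
  F[3-4] = +916.7180 N (tension)
  F[3-5] = +306.3787 N (tension)
  F[4-5] = -915.7427 N (compression)
  F[4-6] = -135.6771 N (compression)
  F[5-6] = +871.6721 N (tension)
  Rx@0 = +1464.7700 N
  Ry@0 = +3362.1981 N
  Ry@6 = -861.0481 N

-861.195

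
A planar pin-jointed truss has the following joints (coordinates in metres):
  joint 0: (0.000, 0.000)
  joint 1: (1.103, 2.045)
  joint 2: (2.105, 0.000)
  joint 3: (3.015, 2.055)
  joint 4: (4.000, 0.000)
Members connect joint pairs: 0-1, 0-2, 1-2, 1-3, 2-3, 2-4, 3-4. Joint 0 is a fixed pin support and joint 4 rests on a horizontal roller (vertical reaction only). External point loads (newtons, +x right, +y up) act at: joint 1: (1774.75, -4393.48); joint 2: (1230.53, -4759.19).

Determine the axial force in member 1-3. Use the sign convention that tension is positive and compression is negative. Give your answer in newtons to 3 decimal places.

N=5 nodes, M=7 members, R=3 reactions → 2N=10, M+R=10
member 0 (0-1): L=2.3235, (cx,cy)=(0.4747,0.8801)
member 1 (0-2): L=2.1050, (cx,cy)=(1.0000,0.0000)
member 2 (1-2): L=2.2773, (cx,cy)=(0.4400,-0.8980)
member 3 (1-3): L=1.9120, (cx,cy)=(1.0000,0.0052)
member 4 (2-3): L=2.2475, (cx,cy)=(0.4049,0.9144)
member 5 (2-4): L=1.8950, (cx,cy)=(1.0000,0.0000)
member 6 (3-4): L=2.2789, (cx,cy)=(0.4322,-0.9018)
solve A·x = −loads:
  F[0-1] = -5146.1214 N (compression)
  F[0-2] = +5448.2245 N (tension)
  F[1-2] = +126.3625 N (tension)
  F[1-3] = -4273.3521 N (compression)
  F[2-3] = +5080.8333 N (tension)
  F[2-4] = +2216.0663 N (tension)
  F[3-4] = -5127.0333 N (compression)
  Rx@0 = -3005.2800 N
  Ry@0 = +4529.3032 N
  Ry@4 = +4623.3668 N

-4273.352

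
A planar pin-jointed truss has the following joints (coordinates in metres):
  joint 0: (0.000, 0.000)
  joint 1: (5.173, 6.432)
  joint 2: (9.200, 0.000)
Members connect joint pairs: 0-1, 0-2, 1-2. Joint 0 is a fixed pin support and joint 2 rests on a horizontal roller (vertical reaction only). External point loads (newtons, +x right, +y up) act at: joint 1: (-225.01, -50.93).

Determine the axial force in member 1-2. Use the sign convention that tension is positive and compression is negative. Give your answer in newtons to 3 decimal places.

151.813

N=3 nodes, M=3 members, R=3 reactions → 2N=6, M+R=6
member 0 (0-1): L=8.2541, (cx,cy)=(0.6267,0.7792)
member 1 (0-2): L=9.2000, (cx,cy)=(1.0000,0.0000)
member 2 (1-2): L=7.5886, (cx,cy)=(0.5307,-0.8476)
solve A·x = −loads:
  F[0-1] = -230.4844 N (compression)
  F[0-2] = -80.5615 N (compression)
  F[1-2] = +151.8131 N (tension)
  Rx@0 = +225.0100 N
  Ry@0 = +179.6043 N
  Ry@2 = -128.6743 N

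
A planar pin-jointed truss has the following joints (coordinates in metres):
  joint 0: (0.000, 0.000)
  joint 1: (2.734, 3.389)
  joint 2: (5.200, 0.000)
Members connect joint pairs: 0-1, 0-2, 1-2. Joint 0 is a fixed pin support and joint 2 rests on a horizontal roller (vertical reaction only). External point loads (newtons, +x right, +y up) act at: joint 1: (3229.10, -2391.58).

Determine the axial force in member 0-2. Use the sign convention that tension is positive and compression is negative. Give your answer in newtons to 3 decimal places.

N=3 nodes, M=3 members, R=3 reactions → 2N=6, M+R=6
member 0 (0-1): L=4.3543, (cx,cy)=(0.6279,0.7783)
member 1 (0-2): L=5.2000, (cx,cy)=(1.0000,0.0000)
member 2 (1-2): L=4.1912, (cx,cy)=(0.5884,-0.8086)
solve A·x = −loads:
  F[0-1] = +1246.7339 N (tension)
  F[0-2] = +2446.2975 N (tension)
  F[1-2] = -4157.7515 N (compression)
  Rx@0 = -3229.1000 N
  Ry@0 = -970.3430 N
  Ry@2 = +3361.9230 N

2446.297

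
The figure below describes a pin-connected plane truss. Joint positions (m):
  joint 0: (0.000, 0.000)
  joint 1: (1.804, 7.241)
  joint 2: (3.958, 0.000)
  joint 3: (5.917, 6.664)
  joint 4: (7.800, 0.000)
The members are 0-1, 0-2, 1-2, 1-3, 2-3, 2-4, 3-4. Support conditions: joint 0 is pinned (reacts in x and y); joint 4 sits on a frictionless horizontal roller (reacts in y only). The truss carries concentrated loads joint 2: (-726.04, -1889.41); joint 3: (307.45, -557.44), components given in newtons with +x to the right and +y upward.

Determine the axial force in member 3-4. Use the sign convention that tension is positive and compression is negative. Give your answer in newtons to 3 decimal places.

N=5 nodes, M=7 members, R=3 reactions → 2N=10, M+R=10
member 0 (0-1): L=7.4623, (cx,cy)=(0.2417,0.9703)
member 1 (0-2): L=3.9580, (cx,cy)=(1.0000,0.0000)
member 2 (1-2): L=7.5546, (cx,cy)=(0.2851,-0.9585)
member 3 (1-3): L=4.1533, (cx,cy)=(0.9903,-0.1389)
member 4 (2-3): L=6.9460, (cx,cy)=(0.2820,0.9594)
member 5 (2-4): L=3.8420, (cx,cy)=(1.0000,0.0000)
member 6 (3-4): L=6.9249, (cx,cy)=(0.2719,-0.9623)
solve A·x = −loads:
  F[0-1] = -827.0866 N (compression)
  F[0-2] = -218.6441 N (compression)
  F[1-2] = +904.3140 N (tension)
  F[1-3] = -462.2710 N (compression)
  F[2-3] = +1065.9047 N (tension)
  F[2-4] = +464.6171 N (tension)
  F[3-4] = -1708.6768 N (compression)
  Rx@0 = +418.5900 N
  Ry@0 = +802.5546 N
  Ry@4 = +1644.2954 N

-1708.677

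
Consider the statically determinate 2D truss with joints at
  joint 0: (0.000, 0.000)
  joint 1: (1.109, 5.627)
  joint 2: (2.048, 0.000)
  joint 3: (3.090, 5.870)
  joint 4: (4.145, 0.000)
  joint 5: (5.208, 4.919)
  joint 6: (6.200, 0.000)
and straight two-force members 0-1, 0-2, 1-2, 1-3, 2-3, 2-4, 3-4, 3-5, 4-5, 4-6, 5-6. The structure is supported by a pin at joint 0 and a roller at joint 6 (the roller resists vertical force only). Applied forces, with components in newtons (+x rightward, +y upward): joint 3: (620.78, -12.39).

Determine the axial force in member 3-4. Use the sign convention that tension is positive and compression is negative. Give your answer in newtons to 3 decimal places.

-500.249

N=7 nodes, M=11 members, R=3 reactions → 2N=14, M+R=14
member 0 (0-1): L=5.7352, (cx,cy)=(0.1934,0.9811)
member 1 (0-2): L=2.0480, (cx,cy)=(1.0000,0.0000)
member 2 (1-2): L=5.7048, (cx,cy)=(0.1646,-0.9864)
member 3 (1-3): L=1.9958, (cx,cy)=(0.9926,0.1218)
member 4 (2-3): L=5.9618, (cx,cy)=(0.1748,0.9846)
member 5 (2-4): L=2.0970, (cx,cy)=(1.0000,0.0000)
member 6 (3-4): L=5.9641, (cx,cy)=(0.1769,-0.9842)
member 7 (3-5): L=2.3217, (cx,cy)=(0.9123,-0.4096)
member 8 (4-5): L=5.0325, (cx,cy)=(0.2112,0.9774)
member 9 (4-6): L=2.0550, (cx,cy)=(1.0000,0.0000)
member 10 (5-6): L=5.0180, (cx,cy)=(0.1977,-0.9803)
solve A·x = −loads:
  F[0-1] = +592.7099 N (tension)
  F[0-2] = +506.1702 N (tension)
  F[1-2] = -563.7715 N (compression)
  F[1-3] = +208.9600 N (tension)
  F[2-3] = +564.7754 N (tension)
  F[2-4] = +314.6629 N (tension)
  F[3-4] = -500.2491 N (compression)
  F[3-5] = -247.9253 N (compression)
  F[4-5] = +503.7256 N (tension)
  F[4-6] = +119.7728 N (tension)
  F[5-6] = -605.8702 N (compression)
  Rx@0 = -620.7800 N
  Ry@0 = -581.5235 N
  Ry@6 = +593.9135 N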